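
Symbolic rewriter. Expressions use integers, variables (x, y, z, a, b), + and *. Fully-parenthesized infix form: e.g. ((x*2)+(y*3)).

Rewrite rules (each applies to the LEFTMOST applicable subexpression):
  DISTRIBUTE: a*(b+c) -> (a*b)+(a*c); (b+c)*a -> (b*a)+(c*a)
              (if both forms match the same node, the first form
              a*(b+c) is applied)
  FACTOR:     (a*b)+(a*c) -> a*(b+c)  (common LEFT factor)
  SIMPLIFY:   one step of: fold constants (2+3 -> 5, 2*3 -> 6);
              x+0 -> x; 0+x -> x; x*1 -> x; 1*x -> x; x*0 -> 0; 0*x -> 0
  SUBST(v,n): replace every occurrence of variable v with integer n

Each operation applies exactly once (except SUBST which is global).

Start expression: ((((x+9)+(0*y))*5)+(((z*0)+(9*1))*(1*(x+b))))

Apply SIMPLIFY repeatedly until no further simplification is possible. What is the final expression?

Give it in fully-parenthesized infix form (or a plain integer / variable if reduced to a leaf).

Start: ((((x+9)+(0*y))*5)+(((z*0)+(9*1))*(1*(x+b))))
Step 1: at LLR: (0*y) -> 0; overall: ((((x+9)+(0*y))*5)+(((z*0)+(9*1))*(1*(x+b)))) -> ((((x+9)+0)*5)+(((z*0)+(9*1))*(1*(x+b))))
Step 2: at LL: ((x+9)+0) -> (x+9); overall: ((((x+9)+0)*5)+(((z*0)+(9*1))*(1*(x+b)))) -> (((x+9)*5)+(((z*0)+(9*1))*(1*(x+b))))
Step 3: at RLL: (z*0) -> 0; overall: (((x+9)*5)+(((z*0)+(9*1))*(1*(x+b)))) -> (((x+9)*5)+((0+(9*1))*(1*(x+b))))
Step 4: at RL: (0+(9*1)) -> (9*1); overall: (((x+9)*5)+((0+(9*1))*(1*(x+b)))) -> (((x+9)*5)+((9*1)*(1*(x+b))))
Step 5: at RL: (9*1) -> 9; overall: (((x+9)*5)+((9*1)*(1*(x+b)))) -> (((x+9)*5)+(9*(1*(x+b))))
Step 6: at RR: (1*(x+b)) -> (x+b); overall: (((x+9)*5)+(9*(1*(x+b)))) -> (((x+9)*5)+(9*(x+b)))
Fixed point: (((x+9)*5)+(9*(x+b)))

Answer: (((x+9)*5)+(9*(x+b)))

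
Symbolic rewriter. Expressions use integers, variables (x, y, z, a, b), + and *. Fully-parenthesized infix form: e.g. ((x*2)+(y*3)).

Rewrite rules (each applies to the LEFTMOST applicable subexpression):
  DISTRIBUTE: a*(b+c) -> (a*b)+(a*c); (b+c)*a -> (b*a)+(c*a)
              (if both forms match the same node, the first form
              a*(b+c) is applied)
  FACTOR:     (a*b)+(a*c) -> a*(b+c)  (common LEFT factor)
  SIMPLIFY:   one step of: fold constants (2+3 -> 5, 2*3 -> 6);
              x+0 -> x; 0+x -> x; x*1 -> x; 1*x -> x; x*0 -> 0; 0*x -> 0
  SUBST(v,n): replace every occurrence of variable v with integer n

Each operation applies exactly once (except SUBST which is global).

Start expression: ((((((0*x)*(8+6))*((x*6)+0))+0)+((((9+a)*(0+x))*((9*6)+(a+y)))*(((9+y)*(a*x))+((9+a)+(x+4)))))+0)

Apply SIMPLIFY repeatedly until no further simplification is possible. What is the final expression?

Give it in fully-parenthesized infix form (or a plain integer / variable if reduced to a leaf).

Start: ((((((0*x)*(8+6))*((x*6)+0))+0)+((((9+a)*(0+x))*((9*6)+(a+y)))*(((9+y)*(a*x))+((9+a)+(x+4)))))+0)
Step 1: at root: ((((((0*x)*(8+6))*((x*6)+0))+0)+((((9+a)*(0+x))*((9*6)+(a+y)))*(((9+y)*(a*x))+((9+a)+(x+4)))))+0) -> (((((0*x)*(8+6))*((x*6)+0))+0)+((((9+a)*(0+x))*((9*6)+(a+y)))*(((9+y)*(a*x))+((9+a)+(x+4))))); overall: ((((((0*x)*(8+6))*((x*6)+0))+0)+((((9+a)*(0+x))*((9*6)+(a+y)))*(((9+y)*(a*x))+((9+a)+(x+4)))))+0) -> (((((0*x)*(8+6))*((x*6)+0))+0)+((((9+a)*(0+x))*((9*6)+(a+y)))*(((9+y)*(a*x))+((9+a)+(x+4)))))
Step 2: at L: ((((0*x)*(8+6))*((x*6)+0))+0) -> (((0*x)*(8+6))*((x*6)+0)); overall: (((((0*x)*(8+6))*((x*6)+0))+0)+((((9+a)*(0+x))*((9*6)+(a+y)))*(((9+y)*(a*x))+((9+a)+(x+4))))) -> ((((0*x)*(8+6))*((x*6)+0))+((((9+a)*(0+x))*((9*6)+(a+y)))*(((9+y)*(a*x))+((9+a)+(x+4)))))
Step 3: at LLL: (0*x) -> 0; overall: ((((0*x)*(8+6))*((x*6)+0))+((((9+a)*(0+x))*((9*6)+(a+y)))*(((9+y)*(a*x))+((9+a)+(x+4))))) -> (((0*(8+6))*((x*6)+0))+((((9+a)*(0+x))*((9*6)+(a+y)))*(((9+y)*(a*x))+((9+a)+(x+4)))))
Step 4: at LL: (0*(8+6)) -> 0; overall: (((0*(8+6))*((x*6)+0))+((((9+a)*(0+x))*((9*6)+(a+y)))*(((9+y)*(a*x))+((9+a)+(x+4))))) -> ((0*((x*6)+0))+((((9+a)*(0+x))*((9*6)+(a+y)))*(((9+y)*(a*x))+((9+a)+(x+4)))))
Step 5: at L: (0*((x*6)+0)) -> 0; overall: ((0*((x*6)+0))+((((9+a)*(0+x))*((9*6)+(a+y)))*(((9+y)*(a*x))+((9+a)+(x+4))))) -> (0+((((9+a)*(0+x))*((9*6)+(a+y)))*(((9+y)*(a*x))+((9+a)+(x+4)))))
Step 6: at root: (0+((((9+a)*(0+x))*((9*6)+(a+y)))*(((9+y)*(a*x))+((9+a)+(x+4))))) -> ((((9+a)*(0+x))*((9*6)+(a+y)))*(((9+y)*(a*x))+((9+a)+(x+4)))); overall: (0+((((9+a)*(0+x))*((9*6)+(a+y)))*(((9+y)*(a*x))+((9+a)+(x+4))))) -> ((((9+a)*(0+x))*((9*6)+(a+y)))*(((9+y)*(a*x))+((9+a)+(x+4))))
Step 7: at LLR: (0+x) -> x; overall: ((((9+a)*(0+x))*((9*6)+(a+y)))*(((9+y)*(a*x))+((9+a)+(x+4)))) -> ((((9+a)*x)*((9*6)+(a+y)))*(((9+y)*(a*x))+((9+a)+(x+4))))
Step 8: at LRL: (9*6) -> 54; overall: ((((9+a)*x)*((9*6)+(a+y)))*(((9+y)*(a*x))+((9+a)+(x+4)))) -> ((((9+a)*x)*(54+(a+y)))*(((9+y)*(a*x))+((9+a)+(x+4))))
Fixed point: ((((9+a)*x)*(54+(a+y)))*(((9+y)*(a*x))+((9+a)+(x+4))))

Answer: ((((9+a)*x)*(54+(a+y)))*(((9+y)*(a*x))+((9+a)+(x+4))))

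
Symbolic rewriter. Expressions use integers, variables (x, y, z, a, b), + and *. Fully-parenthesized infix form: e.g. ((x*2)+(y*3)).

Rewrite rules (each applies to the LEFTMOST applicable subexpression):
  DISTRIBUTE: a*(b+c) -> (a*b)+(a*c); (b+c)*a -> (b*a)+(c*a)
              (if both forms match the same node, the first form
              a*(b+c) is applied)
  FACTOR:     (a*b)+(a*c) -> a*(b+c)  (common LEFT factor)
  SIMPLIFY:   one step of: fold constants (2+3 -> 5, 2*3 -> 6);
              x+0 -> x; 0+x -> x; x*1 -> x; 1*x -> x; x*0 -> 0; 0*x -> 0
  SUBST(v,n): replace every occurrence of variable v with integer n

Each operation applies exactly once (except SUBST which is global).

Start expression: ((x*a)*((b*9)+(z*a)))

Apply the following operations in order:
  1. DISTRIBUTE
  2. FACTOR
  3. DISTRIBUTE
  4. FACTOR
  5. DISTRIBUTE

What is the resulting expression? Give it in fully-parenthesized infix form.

Answer: (((x*a)*(b*9))+((x*a)*(z*a)))

Derivation:
Start: ((x*a)*((b*9)+(z*a)))
Apply DISTRIBUTE at root (target: ((x*a)*((b*9)+(z*a)))): ((x*a)*((b*9)+(z*a))) -> (((x*a)*(b*9))+((x*a)*(z*a)))
Apply FACTOR at root (target: (((x*a)*(b*9))+((x*a)*(z*a)))): (((x*a)*(b*9))+((x*a)*(z*a))) -> ((x*a)*((b*9)+(z*a)))
Apply DISTRIBUTE at root (target: ((x*a)*((b*9)+(z*a)))): ((x*a)*((b*9)+(z*a))) -> (((x*a)*(b*9))+((x*a)*(z*a)))
Apply FACTOR at root (target: (((x*a)*(b*9))+((x*a)*(z*a)))): (((x*a)*(b*9))+((x*a)*(z*a))) -> ((x*a)*((b*9)+(z*a)))
Apply DISTRIBUTE at root (target: ((x*a)*((b*9)+(z*a)))): ((x*a)*((b*9)+(z*a))) -> (((x*a)*(b*9))+((x*a)*(z*a)))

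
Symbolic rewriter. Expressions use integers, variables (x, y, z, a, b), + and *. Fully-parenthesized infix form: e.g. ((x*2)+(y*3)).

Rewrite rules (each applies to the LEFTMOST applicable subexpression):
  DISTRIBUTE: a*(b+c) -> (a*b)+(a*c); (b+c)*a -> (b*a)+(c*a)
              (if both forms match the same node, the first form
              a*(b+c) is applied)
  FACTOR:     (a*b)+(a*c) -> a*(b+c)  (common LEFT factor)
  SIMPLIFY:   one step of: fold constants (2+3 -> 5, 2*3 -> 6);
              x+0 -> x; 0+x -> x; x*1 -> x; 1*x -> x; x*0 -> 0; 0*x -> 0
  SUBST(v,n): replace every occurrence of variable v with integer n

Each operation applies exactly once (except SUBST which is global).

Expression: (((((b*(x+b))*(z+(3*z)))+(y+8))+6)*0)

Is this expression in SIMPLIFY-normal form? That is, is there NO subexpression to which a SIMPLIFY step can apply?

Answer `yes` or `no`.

Answer: no

Derivation:
Expression: (((((b*(x+b))*(z+(3*z)))+(y+8))+6)*0)
Scanning for simplifiable subexpressions (pre-order)...
  at root: (((((b*(x+b))*(z+(3*z)))+(y+8))+6)*0) (SIMPLIFIABLE)
  at L: ((((b*(x+b))*(z+(3*z)))+(y+8))+6) (not simplifiable)
  at LL: (((b*(x+b))*(z+(3*z)))+(y+8)) (not simplifiable)
  at LLL: ((b*(x+b))*(z+(3*z))) (not simplifiable)
  at LLLL: (b*(x+b)) (not simplifiable)
  at LLLLR: (x+b) (not simplifiable)
  at LLLR: (z+(3*z)) (not simplifiable)
  at LLLRR: (3*z) (not simplifiable)
  at LLR: (y+8) (not simplifiable)
Found simplifiable subexpr at path root: (((((b*(x+b))*(z+(3*z)))+(y+8))+6)*0)
One SIMPLIFY step would give: 0
-> NOT in normal form.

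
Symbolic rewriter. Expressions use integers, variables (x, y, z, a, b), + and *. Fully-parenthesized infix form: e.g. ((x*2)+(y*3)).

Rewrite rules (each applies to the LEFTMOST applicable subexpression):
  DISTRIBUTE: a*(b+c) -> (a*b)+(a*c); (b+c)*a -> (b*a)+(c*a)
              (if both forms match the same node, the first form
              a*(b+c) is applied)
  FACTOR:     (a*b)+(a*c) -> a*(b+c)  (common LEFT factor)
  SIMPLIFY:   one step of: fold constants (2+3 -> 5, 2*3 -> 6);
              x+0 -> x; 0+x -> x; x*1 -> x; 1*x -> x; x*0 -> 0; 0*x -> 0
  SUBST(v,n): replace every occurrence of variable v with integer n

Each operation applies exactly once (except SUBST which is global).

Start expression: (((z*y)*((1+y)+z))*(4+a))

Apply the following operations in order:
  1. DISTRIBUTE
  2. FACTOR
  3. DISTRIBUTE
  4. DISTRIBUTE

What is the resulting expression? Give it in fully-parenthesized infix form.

Answer: (((((z*y)*(1+y))+((z*y)*z))*4)+(((z*y)*((1+y)+z))*a))

Derivation:
Start: (((z*y)*((1+y)+z))*(4+a))
Apply DISTRIBUTE at root (target: (((z*y)*((1+y)+z))*(4+a))): (((z*y)*((1+y)+z))*(4+a)) -> ((((z*y)*((1+y)+z))*4)+(((z*y)*((1+y)+z))*a))
Apply FACTOR at root (target: ((((z*y)*((1+y)+z))*4)+(((z*y)*((1+y)+z))*a))): ((((z*y)*((1+y)+z))*4)+(((z*y)*((1+y)+z))*a)) -> (((z*y)*((1+y)+z))*(4+a))
Apply DISTRIBUTE at root (target: (((z*y)*((1+y)+z))*(4+a))): (((z*y)*((1+y)+z))*(4+a)) -> ((((z*y)*((1+y)+z))*4)+(((z*y)*((1+y)+z))*a))
Apply DISTRIBUTE at LL (target: ((z*y)*((1+y)+z))): ((((z*y)*((1+y)+z))*4)+(((z*y)*((1+y)+z))*a)) -> (((((z*y)*(1+y))+((z*y)*z))*4)+(((z*y)*((1+y)+z))*a))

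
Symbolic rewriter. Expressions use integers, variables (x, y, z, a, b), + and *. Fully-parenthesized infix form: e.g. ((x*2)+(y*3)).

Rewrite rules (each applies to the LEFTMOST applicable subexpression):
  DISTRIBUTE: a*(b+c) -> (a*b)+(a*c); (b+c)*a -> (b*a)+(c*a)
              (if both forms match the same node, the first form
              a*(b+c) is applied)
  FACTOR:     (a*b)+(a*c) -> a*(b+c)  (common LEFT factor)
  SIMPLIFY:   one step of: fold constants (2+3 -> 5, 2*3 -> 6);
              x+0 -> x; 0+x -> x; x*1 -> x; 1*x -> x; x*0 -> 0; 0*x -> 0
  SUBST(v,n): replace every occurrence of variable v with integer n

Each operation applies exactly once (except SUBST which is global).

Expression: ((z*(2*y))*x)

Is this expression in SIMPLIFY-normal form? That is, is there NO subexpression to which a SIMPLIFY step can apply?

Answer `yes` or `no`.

Answer: yes

Derivation:
Expression: ((z*(2*y))*x)
Scanning for simplifiable subexpressions (pre-order)...
  at root: ((z*(2*y))*x) (not simplifiable)
  at L: (z*(2*y)) (not simplifiable)
  at LR: (2*y) (not simplifiable)
Result: no simplifiable subexpression found -> normal form.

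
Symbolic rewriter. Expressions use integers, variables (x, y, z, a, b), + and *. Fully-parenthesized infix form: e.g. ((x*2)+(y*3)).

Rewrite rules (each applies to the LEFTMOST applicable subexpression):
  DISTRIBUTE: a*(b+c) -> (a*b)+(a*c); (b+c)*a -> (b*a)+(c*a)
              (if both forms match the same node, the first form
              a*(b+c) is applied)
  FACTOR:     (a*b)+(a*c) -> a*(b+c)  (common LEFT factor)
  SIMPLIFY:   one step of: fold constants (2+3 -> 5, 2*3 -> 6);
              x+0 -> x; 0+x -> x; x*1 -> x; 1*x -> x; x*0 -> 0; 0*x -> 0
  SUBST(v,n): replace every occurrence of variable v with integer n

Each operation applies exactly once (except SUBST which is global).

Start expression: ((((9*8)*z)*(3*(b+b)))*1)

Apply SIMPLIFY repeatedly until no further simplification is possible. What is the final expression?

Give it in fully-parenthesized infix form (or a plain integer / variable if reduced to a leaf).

Start: ((((9*8)*z)*(3*(b+b)))*1)
Step 1: at root: ((((9*8)*z)*(3*(b+b)))*1) -> (((9*8)*z)*(3*(b+b))); overall: ((((9*8)*z)*(3*(b+b)))*1) -> (((9*8)*z)*(3*(b+b)))
Step 2: at LL: (9*8) -> 72; overall: (((9*8)*z)*(3*(b+b))) -> ((72*z)*(3*(b+b)))
Fixed point: ((72*z)*(3*(b+b)))

Answer: ((72*z)*(3*(b+b)))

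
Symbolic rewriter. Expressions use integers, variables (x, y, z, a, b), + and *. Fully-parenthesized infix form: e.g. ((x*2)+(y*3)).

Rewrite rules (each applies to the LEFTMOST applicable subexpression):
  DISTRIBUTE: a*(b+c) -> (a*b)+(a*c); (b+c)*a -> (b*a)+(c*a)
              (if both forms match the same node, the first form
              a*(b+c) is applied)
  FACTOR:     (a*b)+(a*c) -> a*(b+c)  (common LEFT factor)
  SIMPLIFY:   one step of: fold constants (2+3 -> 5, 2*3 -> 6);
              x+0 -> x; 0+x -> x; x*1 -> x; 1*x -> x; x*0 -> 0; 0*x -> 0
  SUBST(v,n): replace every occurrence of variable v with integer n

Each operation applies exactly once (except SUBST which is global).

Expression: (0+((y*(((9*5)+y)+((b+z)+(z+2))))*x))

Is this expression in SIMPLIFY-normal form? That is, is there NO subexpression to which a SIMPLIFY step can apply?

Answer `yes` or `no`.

Answer: no

Derivation:
Expression: (0+((y*(((9*5)+y)+((b+z)+(z+2))))*x))
Scanning for simplifiable subexpressions (pre-order)...
  at root: (0+((y*(((9*5)+y)+((b+z)+(z+2))))*x)) (SIMPLIFIABLE)
  at R: ((y*(((9*5)+y)+((b+z)+(z+2))))*x) (not simplifiable)
  at RL: (y*(((9*5)+y)+((b+z)+(z+2)))) (not simplifiable)
  at RLR: (((9*5)+y)+((b+z)+(z+2))) (not simplifiable)
  at RLRL: ((9*5)+y) (not simplifiable)
  at RLRLL: (9*5) (SIMPLIFIABLE)
  at RLRR: ((b+z)+(z+2)) (not simplifiable)
  at RLRRL: (b+z) (not simplifiable)
  at RLRRR: (z+2) (not simplifiable)
Found simplifiable subexpr at path root: (0+((y*(((9*5)+y)+((b+z)+(z+2))))*x))
One SIMPLIFY step would give: ((y*(((9*5)+y)+((b+z)+(z+2))))*x)
-> NOT in normal form.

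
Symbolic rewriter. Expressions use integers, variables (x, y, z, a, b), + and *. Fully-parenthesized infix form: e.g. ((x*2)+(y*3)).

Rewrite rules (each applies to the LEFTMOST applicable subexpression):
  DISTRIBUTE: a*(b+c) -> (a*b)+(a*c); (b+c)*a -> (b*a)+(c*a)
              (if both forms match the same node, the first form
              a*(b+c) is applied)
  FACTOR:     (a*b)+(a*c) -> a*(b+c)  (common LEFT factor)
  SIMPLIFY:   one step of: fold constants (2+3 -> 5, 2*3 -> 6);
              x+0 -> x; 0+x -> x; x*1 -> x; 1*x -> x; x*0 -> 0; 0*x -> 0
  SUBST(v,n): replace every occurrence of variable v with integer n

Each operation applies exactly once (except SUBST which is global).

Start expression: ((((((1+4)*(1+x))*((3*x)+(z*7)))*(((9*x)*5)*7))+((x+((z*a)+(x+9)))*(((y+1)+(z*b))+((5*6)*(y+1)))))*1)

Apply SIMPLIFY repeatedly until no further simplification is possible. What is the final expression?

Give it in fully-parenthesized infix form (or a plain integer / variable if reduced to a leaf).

Start: ((((((1+4)*(1+x))*((3*x)+(z*7)))*(((9*x)*5)*7))+((x+((z*a)+(x+9)))*(((y+1)+(z*b))+((5*6)*(y+1)))))*1)
Step 1: at root: ((((((1+4)*(1+x))*((3*x)+(z*7)))*(((9*x)*5)*7))+((x+((z*a)+(x+9)))*(((y+1)+(z*b))+((5*6)*(y+1)))))*1) -> (((((1+4)*(1+x))*((3*x)+(z*7)))*(((9*x)*5)*7))+((x+((z*a)+(x+9)))*(((y+1)+(z*b))+((5*6)*(y+1))))); overall: ((((((1+4)*(1+x))*((3*x)+(z*7)))*(((9*x)*5)*7))+((x+((z*a)+(x+9)))*(((y+1)+(z*b))+((5*6)*(y+1)))))*1) -> (((((1+4)*(1+x))*((3*x)+(z*7)))*(((9*x)*5)*7))+((x+((z*a)+(x+9)))*(((y+1)+(z*b))+((5*6)*(y+1)))))
Step 2: at LLLL: (1+4) -> 5; overall: (((((1+4)*(1+x))*((3*x)+(z*7)))*(((9*x)*5)*7))+((x+((z*a)+(x+9)))*(((y+1)+(z*b))+((5*6)*(y+1))))) -> ((((5*(1+x))*((3*x)+(z*7)))*(((9*x)*5)*7))+((x+((z*a)+(x+9)))*(((y+1)+(z*b))+((5*6)*(y+1)))))
Step 3: at RRRL: (5*6) -> 30; overall: ((((5*(1+x))*((3*x)+(z*7)))*(((9*x)*5)*7))+((x+((z*a)+(x+9)))*(((y+1)+(z*b))+((5*6)*(y+1))))) -> ((((5*(1+x))*((3*x)+(z*7)))*(((9*x)*5)*7))+((x+((z*a)+(x+9)))*(((y+1)+(z*b))+(30*(y+1)))))
Fixed point: ((((5*(1+x))*((3*x)+(z*7)))*(((9*x)*5)*7))+((x+((z*a)+(x+9)))*(((y+1)+(z*b))+(30*(y+1)))))

Answer: ((((5*(1+x))*((3*x)+(z*7)))*(((9*x)*5)*7))+((x+((z*a)+(x+9)))*(((y+1)+(z*b))+(30*(y+1)))))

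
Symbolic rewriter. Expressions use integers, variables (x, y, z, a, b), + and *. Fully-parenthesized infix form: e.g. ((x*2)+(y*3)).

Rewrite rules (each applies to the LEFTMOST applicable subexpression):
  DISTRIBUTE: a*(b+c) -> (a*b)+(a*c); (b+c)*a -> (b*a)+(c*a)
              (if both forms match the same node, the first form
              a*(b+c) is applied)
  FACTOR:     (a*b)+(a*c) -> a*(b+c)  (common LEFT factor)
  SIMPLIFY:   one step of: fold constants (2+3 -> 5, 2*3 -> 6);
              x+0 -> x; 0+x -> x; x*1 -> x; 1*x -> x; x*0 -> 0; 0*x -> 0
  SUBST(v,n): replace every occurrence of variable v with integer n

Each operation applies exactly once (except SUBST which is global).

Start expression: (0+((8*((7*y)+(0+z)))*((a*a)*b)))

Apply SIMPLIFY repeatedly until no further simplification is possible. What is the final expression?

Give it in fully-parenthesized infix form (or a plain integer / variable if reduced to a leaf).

Answer: ((8*((7*y)+z))*((a*a)*b))

Derivation:
Start: (0+((8*((7*y)+(0+z)))*((a*a)*b)))
Step 1: at root: (0+((8*((7*y)+(0+z)))*((a*a)*b))) -> ((8*((7*y)+(0+z)))*((a*a)*b)); overall: (0+((8*((7*y)+(0+z)))*((a*a)*b))) -> ((8*((7*y)+(0+z)))*((a*a)*b))
Step 2: at LRR: (0+z) -> z; overall: ((8*((7*y)+(0+z)))*((a*a)*b)) -> ((8*((7*y)+z))*((a*a)*b))
Fixed point: ((8*((7*y)+z))*((a*a)*b))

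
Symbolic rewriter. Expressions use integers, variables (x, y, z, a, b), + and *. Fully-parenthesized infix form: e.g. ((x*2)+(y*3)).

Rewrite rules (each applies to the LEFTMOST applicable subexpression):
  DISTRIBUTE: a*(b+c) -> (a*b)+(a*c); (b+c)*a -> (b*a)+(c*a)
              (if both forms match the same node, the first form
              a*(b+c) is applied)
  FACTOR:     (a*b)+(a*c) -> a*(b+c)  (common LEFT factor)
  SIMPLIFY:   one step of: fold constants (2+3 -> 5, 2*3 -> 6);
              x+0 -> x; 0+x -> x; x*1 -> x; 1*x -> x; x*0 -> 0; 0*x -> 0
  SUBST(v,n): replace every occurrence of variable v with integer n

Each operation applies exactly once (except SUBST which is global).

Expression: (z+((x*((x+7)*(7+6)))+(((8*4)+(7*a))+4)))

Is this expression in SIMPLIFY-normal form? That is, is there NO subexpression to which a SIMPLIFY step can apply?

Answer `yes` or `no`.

Answer: no

Derivation:
Expression: (z+((x*((x+7)*(7+6)))+(((8*4)+(7*a))+4)))
Scanning for simplifiable subexpressions (pre-order)...
  at root: (z+((x*((x+7)*(7+6)))+(((8*4)+(7*a))+4))) (not simplifiable)
  at R: ((x*((x+7)*(7+6)))+(((8*4)+(7*a))+4)) (not simplifiable)
  at RL: (x*((x+7)*(7+6))) (not simplifiable)
  at RLR: ((x+7)*(7+6)) (not simplifiable)
  at RLRL: (x+7) (not simplifiable)
  at RLRR: (7+6) (SIMPLIFIABLE)
  at RR: (((8*4)+(7*a))+4) (not simplifiable)
  at RRL: ((8*4)+(7*a)) (not simplifiable)
  at RRLL: (8*4) (SIMPLIFIABLE)
  at RRLR: (7*a) (not simplifiable)
Found simplifiable subexpr at path RLRR: (7+6)
One SIMPLIFY step would give: (z+((x*((x+7)*13))+(((8*4)+(7*a))+4)))
-> NOT in normal form.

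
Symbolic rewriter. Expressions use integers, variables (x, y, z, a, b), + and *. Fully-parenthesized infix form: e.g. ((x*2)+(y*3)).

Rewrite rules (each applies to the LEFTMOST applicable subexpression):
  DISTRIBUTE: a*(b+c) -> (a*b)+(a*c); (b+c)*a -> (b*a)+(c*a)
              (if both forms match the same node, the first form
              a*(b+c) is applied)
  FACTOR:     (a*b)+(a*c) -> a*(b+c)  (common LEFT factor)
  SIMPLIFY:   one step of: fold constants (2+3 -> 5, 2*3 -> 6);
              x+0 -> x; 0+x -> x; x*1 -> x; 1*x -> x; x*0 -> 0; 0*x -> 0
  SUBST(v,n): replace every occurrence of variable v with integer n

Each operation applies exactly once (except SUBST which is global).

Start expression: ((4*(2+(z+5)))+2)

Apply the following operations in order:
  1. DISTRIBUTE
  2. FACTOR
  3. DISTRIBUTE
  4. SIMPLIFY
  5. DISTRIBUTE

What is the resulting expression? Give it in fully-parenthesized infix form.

Answer: ((8+((4*z)+(4*5)))+2)

Derivation:
Start: ((4*(2+(z+5)))+2)
Apply DISTRIBUTE at L (target: (4*(2+(z+5)))): ((4*(2+(z+5)))+2) -> (((4*2)+(4*(z+5)))+2)
Apply FACTOR at L (target: ((4*2)+(4*(z+5)))): (((4*2)+(4*(z+5)))+2) -> ((4*(2+(z+5)))+2)
Apply DISTRIBUTE at L (target: (4*(2+(z+5)))): ((4*(2+(z+5)))+2) -> (((4*2)+(4*(z+5)))+2)
Apply SIMPLIFY at LL (target: (4*2)): (((4*2)+(4*(z+5)))+2) -> ((8+(4*(z+5)))+2)
Apply DISTRIBUTE at LR (target: (4*(z+5))): ((8+(4*(z+5)))+2) -> ((8+((4*z)+(4*5)))+2)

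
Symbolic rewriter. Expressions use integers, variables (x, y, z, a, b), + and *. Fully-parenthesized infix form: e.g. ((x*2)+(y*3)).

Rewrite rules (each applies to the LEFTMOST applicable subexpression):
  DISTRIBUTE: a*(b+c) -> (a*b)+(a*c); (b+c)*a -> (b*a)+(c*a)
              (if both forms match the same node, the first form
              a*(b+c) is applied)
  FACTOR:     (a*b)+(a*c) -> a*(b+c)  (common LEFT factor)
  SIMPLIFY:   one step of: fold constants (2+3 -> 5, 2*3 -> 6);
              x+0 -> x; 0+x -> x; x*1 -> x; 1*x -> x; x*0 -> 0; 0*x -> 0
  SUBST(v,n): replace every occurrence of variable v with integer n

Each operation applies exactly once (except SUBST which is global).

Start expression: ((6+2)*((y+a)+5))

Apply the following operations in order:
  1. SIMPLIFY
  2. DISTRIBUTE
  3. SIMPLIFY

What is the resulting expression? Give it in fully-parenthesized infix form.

Start: ((6+2)*((y+a)+5))
Apply SIMPLIFY at L (target: (6+2)): ((6+2)*((y+a)+5)) -> (8*((y+a)+5))
Apply DISTRIBUTE at root (target: (8*((y+a)+5))): (8*((y+a)+5)) -> ((8*(y+a))+(8*5))
Apply SIMPLIFY at R (target: (8*5)): ((8*(y+a))+(8*5)) -> ((8*(y+a))+40)

Answer: ((8*(y+a))+40)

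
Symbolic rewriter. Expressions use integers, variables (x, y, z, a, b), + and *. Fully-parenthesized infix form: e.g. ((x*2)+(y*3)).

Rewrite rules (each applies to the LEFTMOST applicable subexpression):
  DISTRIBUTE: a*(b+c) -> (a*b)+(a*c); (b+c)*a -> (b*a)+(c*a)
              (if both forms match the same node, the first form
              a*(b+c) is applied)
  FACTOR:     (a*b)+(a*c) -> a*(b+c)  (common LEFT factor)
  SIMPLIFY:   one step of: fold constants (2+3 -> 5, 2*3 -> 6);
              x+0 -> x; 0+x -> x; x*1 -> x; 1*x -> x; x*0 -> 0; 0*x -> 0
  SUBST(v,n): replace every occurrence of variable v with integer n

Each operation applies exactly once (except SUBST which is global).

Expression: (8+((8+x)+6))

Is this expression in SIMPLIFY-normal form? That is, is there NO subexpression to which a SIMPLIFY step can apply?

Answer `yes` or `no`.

Answer: yes

Derivation:
Expression: (8+((8+x)+6))
Scanning for simplifiable subexpressions (pre-order)...
  at root: (8+((8+x)+6)) (not simplifiable)
  at R: ((8+x)+6) (not simplifiable)
  at RL: (8+x) (not simplifiable)
Result: no simplifiable subexpression found -> normal form.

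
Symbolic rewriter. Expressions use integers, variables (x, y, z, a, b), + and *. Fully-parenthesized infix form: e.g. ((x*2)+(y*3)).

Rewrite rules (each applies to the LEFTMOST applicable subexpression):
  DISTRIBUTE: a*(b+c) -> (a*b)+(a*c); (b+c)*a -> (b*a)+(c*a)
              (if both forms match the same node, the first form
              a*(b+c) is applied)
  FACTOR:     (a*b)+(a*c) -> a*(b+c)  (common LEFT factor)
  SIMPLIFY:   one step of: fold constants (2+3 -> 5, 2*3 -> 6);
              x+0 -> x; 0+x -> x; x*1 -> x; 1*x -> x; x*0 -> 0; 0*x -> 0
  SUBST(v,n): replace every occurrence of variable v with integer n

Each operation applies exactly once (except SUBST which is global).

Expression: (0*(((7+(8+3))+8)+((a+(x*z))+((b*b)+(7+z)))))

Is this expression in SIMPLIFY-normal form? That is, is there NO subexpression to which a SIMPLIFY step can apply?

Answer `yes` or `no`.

Expression: (0*(((7+(8+3))+8)+((a+(x*z))+((b*b)+(7+z)))))
Scanning for simplifiable subexpressions (pre-order)...
  at root: (0*(((7+(8+3))+8)+((a+(x*z))+((b*b)+(7+z))))) (SIMPLIFIABLE)
  at R: (((7+(8+3))+8)+((a+(x*z))+((b*b)+(7+z)))) (not simplifiable)
  at RL: ((7+(8+3))+8) (not simplifiable)
  at RLL: (7+(8+3)) (not simplifiable)
  at RLLR: (8+3) (SIMPLIFIABLE)
  at RR: ((a+(x*z))+((b*b)+(7+z))) (not simplifiable)
  at RRL: (a+(x*z)) (not simplifiable)
  at RRLR: (x*z) (not simplifiable)
  at RRR: ((b*b)+(7+z)) (not simplifiable)
  at RRRL: (b*b) (not simplifiable)
  at RRRR: (7+z) (not simplifiable)
Found simplifiable subexpr at path root: (0*(((7+(8+3))+8)+((a+(x*z))+((b*b)+(7+z)))))
One SIMPLIFY step would give: 0
-> NOT in normal form.

Answer: no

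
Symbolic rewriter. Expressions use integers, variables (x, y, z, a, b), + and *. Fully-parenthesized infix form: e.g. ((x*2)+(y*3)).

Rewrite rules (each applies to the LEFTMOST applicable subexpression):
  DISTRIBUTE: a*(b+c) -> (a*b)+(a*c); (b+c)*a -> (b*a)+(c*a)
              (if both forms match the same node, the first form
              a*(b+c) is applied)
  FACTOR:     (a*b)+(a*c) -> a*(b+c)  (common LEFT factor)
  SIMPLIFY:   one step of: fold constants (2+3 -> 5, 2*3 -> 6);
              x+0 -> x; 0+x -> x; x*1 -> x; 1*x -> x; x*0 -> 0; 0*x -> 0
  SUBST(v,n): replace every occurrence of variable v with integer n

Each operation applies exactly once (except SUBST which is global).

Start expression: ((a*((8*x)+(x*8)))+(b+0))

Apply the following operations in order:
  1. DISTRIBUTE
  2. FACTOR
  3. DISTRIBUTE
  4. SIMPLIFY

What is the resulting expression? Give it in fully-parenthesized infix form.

Start: ((a*((8*x)+(x*8)))+(b+0))
Apply DISTRIBUTE at L (target: (a*((8*x)+(x*8)))): ((a*((8*x)+(x*8)))+(b+0)) -> (((a*(8*x))+(a*(x*8)))+(b+0))
Apply FACTOR at L (target: ((a*(8*x))+(a*(x*8)))): (((a*(8*x))+(a*(x*8)))+(b+0)) -> ((a*((8*x)+(x*8)))+(b+0))
Apply DISTRIBUTE at L (target: (a*((8*x)+(x*8)))): ((a*((8*x)+(x*8)))+(b+0)) -> (((a*(8*x))+(a*(x*8)))+(b+0))
Apply SIMPLIFY at R (target: (b+0)): (((a*(8*x))+(a*(x*8)))+(b+0)) -> (((a*(8*x))+(a*(x*8)))+b)

Answer: (((a*(8*x))+(a*(x*8)))+b)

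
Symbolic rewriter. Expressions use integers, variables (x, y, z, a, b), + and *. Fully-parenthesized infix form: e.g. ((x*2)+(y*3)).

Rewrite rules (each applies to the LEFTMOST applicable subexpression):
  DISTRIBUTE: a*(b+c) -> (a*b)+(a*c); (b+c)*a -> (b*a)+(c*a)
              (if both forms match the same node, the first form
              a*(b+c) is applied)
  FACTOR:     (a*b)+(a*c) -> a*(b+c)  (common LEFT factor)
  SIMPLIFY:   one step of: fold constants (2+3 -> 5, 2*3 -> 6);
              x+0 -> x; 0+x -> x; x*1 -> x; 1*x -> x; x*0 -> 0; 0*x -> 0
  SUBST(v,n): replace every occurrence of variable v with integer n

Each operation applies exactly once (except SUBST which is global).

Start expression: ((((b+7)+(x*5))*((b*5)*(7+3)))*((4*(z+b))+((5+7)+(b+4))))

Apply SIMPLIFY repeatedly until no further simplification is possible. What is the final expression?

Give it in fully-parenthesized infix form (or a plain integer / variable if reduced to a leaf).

Answer: ((((b+7)+(x*5))*((b*5)*10))*((4*(z+b))+(12+(b+4))))

Derivation:
Start: ((((b+7)+(x*5))*((b*5)*(7+3)))*((4*(z+b))+((5+7)+(b+4))))
Step 1: at LRR: (7+3) -> 10; overall: ((((b+7)+(x*5))*((b*5)*(7+3)))*((4*(z+b))+((5+7)+(b+4)))) -> ((((b+7)+(x*5))*((b*5)*10))*((4*(z+b))+((5+7)+(b+4))))
Step 2: at RRL: (5+7) -> 12; overall: ((((b+7)+(x*5))*((b*5)*10))*((4*(z+b))+((5+7)+(b+4)))) -> ((((b+7)+(x*5))*((b*5)*10))*((4*(z+b))+(12+(b+4))))
Fixed point: ((((b+7)+(x*5))*((b*5)*10))*((4*(z+b))+(12+(b+4))))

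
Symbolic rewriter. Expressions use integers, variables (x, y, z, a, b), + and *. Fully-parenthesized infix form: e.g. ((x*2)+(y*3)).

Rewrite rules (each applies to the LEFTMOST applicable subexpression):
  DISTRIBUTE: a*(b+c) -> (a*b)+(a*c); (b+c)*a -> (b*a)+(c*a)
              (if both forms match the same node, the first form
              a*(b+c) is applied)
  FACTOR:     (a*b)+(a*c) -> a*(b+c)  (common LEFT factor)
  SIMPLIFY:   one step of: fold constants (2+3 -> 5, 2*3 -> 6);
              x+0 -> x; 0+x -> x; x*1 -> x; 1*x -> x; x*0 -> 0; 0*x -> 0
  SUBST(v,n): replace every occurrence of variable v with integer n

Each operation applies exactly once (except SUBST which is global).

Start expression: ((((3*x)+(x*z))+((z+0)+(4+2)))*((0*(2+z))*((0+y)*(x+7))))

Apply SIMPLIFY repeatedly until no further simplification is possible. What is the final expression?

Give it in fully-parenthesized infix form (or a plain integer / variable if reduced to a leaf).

Start: ((((3*x)+(x*z))+((z+0)+(4+2)))*((0*(2+z))*((0+y)*(x+7))))
Step 1: at LRL: (z+0) -> z; overall: ((((3*x)+(x*z))+((z+0)+(4+2)))*((0*(2+z))*((0+y)*(x+7)))) -> ((((3*x)+(x*z))+(z+(4+2)))*((0*(2+z))*((0+y)*(x+7))))
Step 2: at LRR: (4+2) -> 6; overall: ((((3*x)+(x*z))+(z+(4+2)))*((0*(2+z))*((0+y)*(x+7)))) -> ((((3*x)+(x*z))+(z+6))*((0*(2+z))*((0+y)*(x+7))))
Step 3: at RL: (0*(2+z)) -> 0; overall: ((((3*x)+(x*z))+(z+6))*((0*(2+z))*((0+y)*(x+7)))) -> ((((3*x)+(x*z))+(z+6))*(0*((0+y)*(x+7))))
Step 4: at R: (0*((0+y)*(x+7))) -> 0; overall: ((((3*x)+(x*z))+(z+6))*(0*((0+y)*(x+7)))) -> ((((3*x)+(x*z))+(z+6))*0)
Step 5: at root: ((((3*x)+(x*z))+(z+6))*0) -> 0; overall: ((((3*x)+(x*z))+(z+6))*0) -> 0
Fixed point: 0

Answer: 0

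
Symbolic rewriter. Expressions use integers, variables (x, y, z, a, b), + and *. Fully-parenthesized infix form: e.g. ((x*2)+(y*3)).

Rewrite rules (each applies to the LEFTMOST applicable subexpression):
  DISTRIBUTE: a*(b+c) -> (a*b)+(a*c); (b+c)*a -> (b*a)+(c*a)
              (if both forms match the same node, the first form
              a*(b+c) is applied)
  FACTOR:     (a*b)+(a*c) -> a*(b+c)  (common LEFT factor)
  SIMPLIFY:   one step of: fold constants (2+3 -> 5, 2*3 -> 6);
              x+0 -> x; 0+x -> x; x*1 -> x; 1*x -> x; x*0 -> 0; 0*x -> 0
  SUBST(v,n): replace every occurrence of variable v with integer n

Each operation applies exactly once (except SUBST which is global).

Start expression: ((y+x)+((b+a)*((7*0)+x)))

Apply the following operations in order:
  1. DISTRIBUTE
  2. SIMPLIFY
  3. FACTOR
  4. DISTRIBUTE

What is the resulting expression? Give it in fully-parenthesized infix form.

Start: ((y+x)+((b+a)*((7*0)+x)))
Apply DISTRIBUTE at R (target: ((b+a)*((7*0)+x))): ((y+x)+((b+a)*((7*0)+x))) -> ((y+x)+(((b+a)*(7*0))+((b+a)*x)))
Apply SIMPLIFY at RLR (target: (7*0)): ((y+x)+(((b+a)*(7*0))+((b+a)*x))) -> ((y+x)+(((b+a)*0)+((b+a)*x)))
Apply FACTOR at R (target: (((b+a)*0)+((b+a)*x))): ((y+x)+(((b+a)*0)+((b+a)*x))) -> ((y+x)+((b+a)*(0+x)))
Apply DISTRIBUTE at R (target: ((b+a)*(0+x))): ((y+x)+((b+a)*(0+x))) -> ((y+x)+(((b+a)*0)+((b+a)*x)))

Answer: ((y+x)+(((b+a)*0)+((b+a)*x)))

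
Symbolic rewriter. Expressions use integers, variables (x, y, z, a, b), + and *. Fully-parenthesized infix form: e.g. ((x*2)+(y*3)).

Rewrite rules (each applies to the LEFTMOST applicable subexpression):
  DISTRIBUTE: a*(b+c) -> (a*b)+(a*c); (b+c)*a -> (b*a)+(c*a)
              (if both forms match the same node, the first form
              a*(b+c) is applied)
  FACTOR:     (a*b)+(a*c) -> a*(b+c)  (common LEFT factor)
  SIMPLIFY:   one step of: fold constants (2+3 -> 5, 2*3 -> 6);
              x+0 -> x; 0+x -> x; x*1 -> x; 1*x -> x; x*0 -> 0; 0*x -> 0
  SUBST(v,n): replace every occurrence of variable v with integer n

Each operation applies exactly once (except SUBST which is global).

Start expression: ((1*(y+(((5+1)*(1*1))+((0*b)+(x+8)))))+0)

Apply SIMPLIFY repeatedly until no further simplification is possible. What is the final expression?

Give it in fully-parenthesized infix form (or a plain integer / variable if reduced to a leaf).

Start: ((1*(y+(((5+1)*(1*1))+((0*b)+(x+8)))))+0)
Step 1: at root: ((1*(y+(((5+1)*(1*1))+((0*b)+(x+8)))))+0) -> (1*(y+(((5+1)*(1*1))+((0*b)+(x+8))))); overall: ((1*(y+(((5+1)*(1*1))+((0*b)+(x+8)))))+0) -> (1*(y+(((5+1)*(1*1))+((0*b)+(x+8)))))
Step 2: at root: (1*(y+(((5+1)*(1*1))+((0*b)+(x+8))))) -> (y+(((5+1)*(1*1))+((0*b)+(x+8)))); overall: (1*(y+(((5+1)*(1*1))+((0*b)+(x+8))))) -> (y+(((5+1)*(1*1))+((0*b)+(x+8))))
Step 3: at RLL: (5+1) -> 6; overall: (y+(((5+1)*(1*1))+((0*b)+(x+8)))) -> (y+((6*(1*1))+((0*b)+(x+8))))
Step 4: at RLR: (1*1) -> 1; overall: (y+((6*(1*1))+((0*b)+(x+8)))) -> (y+((6*1)+((0*b)+(x+8))))
Step 5: at RL: (6*1) -> 6; overall: (y+((6*1)+((0*b)+(x+8)))) -> (y+(6+((0*b)+(x+8))))
Step 6: at RRL: (0*b) -> 0; overall: (y+(6+((0*b)+(x+8)))) -> (y+(6+(0+(x+8))))
Step 7: at RR: (0+(x+8)) -> (x+8); overall: (y+(6+(0+(x+8)))) -> (y+(6+(x+8)))
Fixed point: (y+(6+(x+8)))

Answer: (y+(6+(x+8)))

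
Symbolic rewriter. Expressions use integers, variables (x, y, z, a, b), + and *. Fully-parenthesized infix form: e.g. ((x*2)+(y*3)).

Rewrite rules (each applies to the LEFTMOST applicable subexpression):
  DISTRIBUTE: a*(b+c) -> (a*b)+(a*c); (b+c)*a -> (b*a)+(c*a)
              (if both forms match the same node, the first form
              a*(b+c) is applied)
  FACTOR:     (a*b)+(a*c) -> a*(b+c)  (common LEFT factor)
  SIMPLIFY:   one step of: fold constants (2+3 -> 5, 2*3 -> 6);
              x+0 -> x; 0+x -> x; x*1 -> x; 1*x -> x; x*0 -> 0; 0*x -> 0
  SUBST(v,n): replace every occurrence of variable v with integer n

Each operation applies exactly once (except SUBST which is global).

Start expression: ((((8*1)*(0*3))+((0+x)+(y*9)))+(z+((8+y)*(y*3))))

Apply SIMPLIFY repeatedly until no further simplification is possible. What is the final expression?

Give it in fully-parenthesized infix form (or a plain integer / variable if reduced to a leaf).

Answer: ((x+(y*9))+(z+((8+y)*(y*3))))

Derivation:
Start: ((((8*1)*(0*3))+((0+x)+(y*9)))+(z+((8+y)*(y*3))))
Step 1: at LLL: (8*1) -> 8; overall: ((((8*1)*(0*3))+((0+x)+(y*9)))+(z+((8+y)*(y*3)))) -> (((8*(0*3))+((0+x)+(y*9)))+(z+((8+y)*(y*3))))
Step 2: at LLR: (0*3) -> 0; overall: (((8*(0*3))+((0+x)+(y*9)))+(z+((8+y)*(y*3)))) -> (((8*0)+((0+x)+(y*9)))+(z+((8+y)*(y*3))))
Step 3: at LL: (8*0) -> 0; overall: (((8*0)+((0+x)+(y*9)))+(z+((8+y)*(y*3)))) -> ((0+((0+x)+(y*9)))+(z+((8+y)*(y*3))))
Step 4: at L: (0+((0+x)+(y*9))) -> ((0+x)+(y*9)); overall: ((0+((0+x)+(y*9)))+(z+((8+y)*(y*3)))) -> (((0+x)+(y*9))+(z+((8+y)*(y*3))))
Step 5: at LL: (0+x) -> x; overall: (((0+x)+(y*9))+(z+((8+y)*(y*3)))) -> ((x+(y*9))+(z+((8+y)*(y*3))))
Fixed point: ((x+(y*9))+(z+((8+y)*(y*3))))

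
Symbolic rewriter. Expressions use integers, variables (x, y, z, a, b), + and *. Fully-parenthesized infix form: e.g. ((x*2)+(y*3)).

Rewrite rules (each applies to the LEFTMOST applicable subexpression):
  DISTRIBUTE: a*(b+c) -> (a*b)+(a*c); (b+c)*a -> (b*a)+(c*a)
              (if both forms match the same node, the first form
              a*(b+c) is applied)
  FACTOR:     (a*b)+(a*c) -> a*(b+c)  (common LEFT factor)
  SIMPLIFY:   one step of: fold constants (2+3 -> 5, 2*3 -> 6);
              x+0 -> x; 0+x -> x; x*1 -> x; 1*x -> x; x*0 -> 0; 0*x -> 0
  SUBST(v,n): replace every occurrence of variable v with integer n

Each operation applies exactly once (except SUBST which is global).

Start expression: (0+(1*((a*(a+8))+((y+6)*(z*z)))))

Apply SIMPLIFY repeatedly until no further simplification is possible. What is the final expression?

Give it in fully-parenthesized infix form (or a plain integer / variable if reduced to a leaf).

Answer: ((a*(a+8))+((y+6)*(z*z)))

Derivation:
Start: (0+(1*((a*(a+8))+((y+6)*(z*z)))))
Step 1: at root: (0+(1*((a*(a+8))+((y+6)*(z*z))))) -> (1*((a*(a+8))+((y+6)*(z*z)))); overall: (0+(1*((a*(a+8))+((y+6)*(z*z))))) -> (1*((a*(a+8))+((y+6)*(z*z))))
Step 2: at root: (1*((a*(a+8))+((y+6)*(z*z)))) -> ((a*(a+8))+((y+6)*(z*z))); overall: (1*((a*(a+8))+((y+6)*(z*z)))) -> ((a*(a+8))+((y+6)*(z*z)))
Fixed point: ((a*(a+8))+((y+6)*(z*z)))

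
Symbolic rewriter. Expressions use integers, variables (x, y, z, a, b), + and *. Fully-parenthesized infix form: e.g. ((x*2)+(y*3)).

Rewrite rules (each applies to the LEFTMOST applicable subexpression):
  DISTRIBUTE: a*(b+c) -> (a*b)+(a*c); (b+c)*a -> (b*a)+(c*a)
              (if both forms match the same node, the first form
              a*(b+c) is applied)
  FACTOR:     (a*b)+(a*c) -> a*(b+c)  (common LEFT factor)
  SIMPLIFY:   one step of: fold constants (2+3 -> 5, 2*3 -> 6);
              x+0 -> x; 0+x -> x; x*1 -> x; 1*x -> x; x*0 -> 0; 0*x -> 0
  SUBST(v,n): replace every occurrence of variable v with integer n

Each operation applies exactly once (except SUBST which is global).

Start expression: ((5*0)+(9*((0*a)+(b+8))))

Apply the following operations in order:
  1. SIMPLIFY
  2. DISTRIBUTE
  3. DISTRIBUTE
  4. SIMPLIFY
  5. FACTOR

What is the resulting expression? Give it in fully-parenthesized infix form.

Answer: ((9*(0*a))+(9*(b+8)))

Derivation:
Start: ((5*0)+(9*((0*a)+(b+8))))
Apply SIMPLIFY at L (target: (5*0)): ((5*0)+(9*((0*a)+(b+8)))) -> (0+(9*((0*a)+(b+8))))
Apply DISTRIBUTE at R (target: (9*((0*a)+(b+8)))): (0+(9*((0*a)+(b+8)))) -> (0+((9*(0*a))+(9*(b+8))))
Apply DISTRIBUTE at RR (target: (9*(b+8))): (0+((9*(0*a))+(9*(b+8)))) -> (0+((9*(0*a))+((9*b)+(9*8))))
Apply SIMPLIFY at root (target: (0+((9*(0*a))+((9*b)+(9*8))))): (0+((9*(0*a))+((9*b)+(9*8)))) -> ((9*(0*a))+((9*b)+(9*8)))
Apply FACTOR at R (target: ((9*b)+(9*8))): ((9*(0*a))+((9*b)+(9*8))) -> ((9*(0*a))+(9*(b+8)))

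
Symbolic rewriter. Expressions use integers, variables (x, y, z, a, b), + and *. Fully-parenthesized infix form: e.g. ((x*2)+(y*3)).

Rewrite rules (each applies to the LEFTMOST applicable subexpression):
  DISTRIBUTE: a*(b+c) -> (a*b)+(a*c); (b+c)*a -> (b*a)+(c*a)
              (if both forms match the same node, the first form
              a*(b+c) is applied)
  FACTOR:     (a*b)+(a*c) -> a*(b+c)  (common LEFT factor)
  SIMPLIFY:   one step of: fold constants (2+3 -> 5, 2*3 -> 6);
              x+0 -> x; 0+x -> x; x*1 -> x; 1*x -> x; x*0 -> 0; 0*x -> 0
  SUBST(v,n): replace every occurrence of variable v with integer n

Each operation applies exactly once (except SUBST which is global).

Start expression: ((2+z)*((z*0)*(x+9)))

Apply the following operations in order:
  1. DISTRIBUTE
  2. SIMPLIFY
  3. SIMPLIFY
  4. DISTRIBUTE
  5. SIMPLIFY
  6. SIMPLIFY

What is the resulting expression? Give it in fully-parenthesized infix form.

Answer: (z*(((z*0)*x)+((z*0)*9)))

Derivation:
Start: ((2+z)*((z*0)*(x+9)))
Apply DISTRIBUTE at root (target: ((2+z)*((z*0)*(x+9)))): ((2+z)*((z*0)*(x+9))) -> ((2*((z*0)*(x+9)))+(z*((z*0)*(x+9))))
Apply SIMPLIFY at LRL (target: (z*0)): ((2*((z*0)*(x+9)))+(z*((z*0)*(x+9)))) -> ((2*(0*(x+9)))+(z*((z*0)*(x+9))))
Apply SIMPLIFY at LR (target: (0*(x+9))): ((2*(0*(x+9)))+(z*((z*0)*(x+9)))) -> ((2*0)+(z*((z*0)*(x+9))))
Apply DISTRIBUTE at RR (target: ((z*0)*(x+9))): ((2*0)+(z*((z*0)*(x+9)))) -> ((2*0)+(z*(((z*0)*x)+((z*0)*9))))
Apply SIMPLIFY at L (target: (2*0)): ((2*0)+(z*(((z*0)*x)+((z*0)*9)))) -> (0+(z*(((z*0)*x)+((z*0)*9))))
Apply SIMPLIFY at root (target: (0+(z*(((z*0)*x)+((z*0)*9))))): (0+(z*(((z*0)*x)+((z*0)*9)))) -> (z*(((z*0)*x)+((z*0)*9)))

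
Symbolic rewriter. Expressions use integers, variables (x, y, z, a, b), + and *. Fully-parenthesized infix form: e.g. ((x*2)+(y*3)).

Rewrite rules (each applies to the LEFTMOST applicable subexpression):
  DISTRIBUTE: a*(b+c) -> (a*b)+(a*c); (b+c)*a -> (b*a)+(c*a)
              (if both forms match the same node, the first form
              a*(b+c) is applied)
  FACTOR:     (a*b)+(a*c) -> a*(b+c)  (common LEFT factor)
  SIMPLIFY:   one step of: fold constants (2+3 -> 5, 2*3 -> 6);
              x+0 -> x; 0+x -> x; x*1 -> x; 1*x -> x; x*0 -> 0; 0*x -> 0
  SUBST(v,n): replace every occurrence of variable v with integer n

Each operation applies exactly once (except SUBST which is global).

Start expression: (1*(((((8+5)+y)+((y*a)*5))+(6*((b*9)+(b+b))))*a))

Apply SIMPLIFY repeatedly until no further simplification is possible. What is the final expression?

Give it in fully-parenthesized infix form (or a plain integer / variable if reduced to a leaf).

Start: (1*(((((8+5)+y)+((y*a)*5))+(6*((b*9)+(b+b))))*a))
Step 1: at root: (1*(((((8+5)+y)+((y*a)*5))+(6*((b*9)+(b+b))))*a)) -> (((((8+5)+y)+((y*a)*5))+(6*((b*9)+(b+b))))*a); overall: (1*(((((8+5)+y)+((y*a)*5))+(6*((b*9)+(b+b))))*a)) -> (((((8+5)+y)+((y*a)*5))+(6*((b*9)+(b+b))))*a)
Step 2: at LLLL: (8+5) -> 13; overall: (((((8+5)+y)+((y*a)*5))+(6*((b*9)+(b+b))))*a) -> ((((13+y)+((y*a)*5))+(6*((b*9)+(b+b))))*a)
Fixed point: ((((13+y)+((y*a)*5))+(6*((b*9)+(b+b))))*a)

Answer: ((((13+y)+((y*a)*5))+(6*((b*9)+(b+b))))*a)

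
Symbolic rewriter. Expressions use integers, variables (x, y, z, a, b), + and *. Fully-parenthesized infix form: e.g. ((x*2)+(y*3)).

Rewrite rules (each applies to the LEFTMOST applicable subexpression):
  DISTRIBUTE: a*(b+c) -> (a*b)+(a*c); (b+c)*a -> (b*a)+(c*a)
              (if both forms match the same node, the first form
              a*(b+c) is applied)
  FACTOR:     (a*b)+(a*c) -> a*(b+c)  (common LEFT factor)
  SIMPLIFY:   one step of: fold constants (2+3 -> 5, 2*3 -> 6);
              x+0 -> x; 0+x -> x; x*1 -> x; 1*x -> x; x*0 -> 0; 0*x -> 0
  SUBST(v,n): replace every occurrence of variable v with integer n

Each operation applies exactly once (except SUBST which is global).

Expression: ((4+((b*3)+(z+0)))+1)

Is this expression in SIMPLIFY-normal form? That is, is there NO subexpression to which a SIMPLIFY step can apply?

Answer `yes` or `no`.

Answer: no

Derivation:
Expression: ((4+((b*3)+(z+0)))+1)
Scanning for simplifiable subexpressions (pre-order)...
  at root: ((4+((b*3)+(z+0)))+1) (not simplifiable)
  at L: (4+((b*3)+(z+0))) (not simplifiable)
  at LR: ((b*3)+(z+0)) (not simplifiable)
  at LRL: (b*3) (not simplifiable)
  at LRR: (z+0) (SIMPLIFIABLE)
Found simplifiable subexpr at path LRR: (z+0)
One SIMPLIFY step would give: ((4+((b*3)+z))+1)
-> NOT in normal form.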